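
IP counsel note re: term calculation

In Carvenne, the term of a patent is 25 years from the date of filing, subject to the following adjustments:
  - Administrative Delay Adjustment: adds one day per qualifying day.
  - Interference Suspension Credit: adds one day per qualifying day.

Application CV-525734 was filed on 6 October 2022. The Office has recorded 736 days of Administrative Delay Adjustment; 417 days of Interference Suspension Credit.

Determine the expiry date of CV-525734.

Base term: filing date + 25 years → 6 October 2047.
Administrative Delay Adjustment: +736 days → 11 October 2049.
Interference Suspension Credit: +417 days → 2 December 2050.

2050-12-02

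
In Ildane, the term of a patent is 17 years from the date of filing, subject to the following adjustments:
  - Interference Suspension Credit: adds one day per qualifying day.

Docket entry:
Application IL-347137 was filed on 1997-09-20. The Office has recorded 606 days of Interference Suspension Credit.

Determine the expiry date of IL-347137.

Base term: filing date + 17 years → 20 September 2014.
Interference Suspension Credit: +606 days → 18 May 2016.

2016-05-18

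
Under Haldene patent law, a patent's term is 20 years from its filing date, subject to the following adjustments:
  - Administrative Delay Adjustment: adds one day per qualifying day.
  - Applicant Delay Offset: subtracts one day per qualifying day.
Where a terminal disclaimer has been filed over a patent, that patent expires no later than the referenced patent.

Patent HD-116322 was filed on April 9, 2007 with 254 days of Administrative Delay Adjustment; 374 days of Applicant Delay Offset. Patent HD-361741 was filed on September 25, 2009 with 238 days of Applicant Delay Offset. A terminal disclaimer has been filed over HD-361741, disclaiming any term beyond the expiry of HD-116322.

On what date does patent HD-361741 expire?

Natural term of HD-361741:
  Base: filing + 20 years → 25 September 2029.
  Applicant Delay Offset: −238 days → 30 January 2029.
Expiry of referenced patent HD-116322:
  Base: filing + 20 years → 9 April 2027.
  Administrative Delay Adjustment: +254 days → 19 December 2027.
  Applicant Delay Offset: −374 days → 10 December 2026.
Terminal disclaimer: HD-361741 expires on the earlier of 30 January 2029 and 10 December 2026.

December 10, 2026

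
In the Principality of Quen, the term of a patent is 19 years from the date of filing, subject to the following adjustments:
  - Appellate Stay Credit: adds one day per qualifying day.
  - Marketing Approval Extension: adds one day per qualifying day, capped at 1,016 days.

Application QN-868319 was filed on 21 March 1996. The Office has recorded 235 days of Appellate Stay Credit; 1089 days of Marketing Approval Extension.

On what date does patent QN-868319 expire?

Base term: filing date + 19 years → 21 March 2015.
Appellate Stay Credit: +235 days → 11 November 2015.
Marketing Approval Extension: 1089 days claimed exceeds the 1016-day cap, so +1016 days → 23 August 2018.

August 23, 2018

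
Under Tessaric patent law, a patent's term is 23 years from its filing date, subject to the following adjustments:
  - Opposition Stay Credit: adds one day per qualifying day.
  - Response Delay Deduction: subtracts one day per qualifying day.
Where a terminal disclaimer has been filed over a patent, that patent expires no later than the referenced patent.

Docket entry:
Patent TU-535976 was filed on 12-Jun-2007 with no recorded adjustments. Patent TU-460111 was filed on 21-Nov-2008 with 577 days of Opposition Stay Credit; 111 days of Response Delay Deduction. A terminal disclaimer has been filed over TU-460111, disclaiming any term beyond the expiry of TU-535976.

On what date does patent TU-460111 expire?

Natural term of TU-460111:
  Base: filing + 23 years → 21 November 2031.
  Opposition Stay Credit: +577 days → 20 June 2033.
  Response Delay Deduction: −111 days → 1 March 2033.
Expiry of referenced patent TU-535976:
  Base: filing + 23 years → 12 June 2030.
Terminal disclaimer: TU-460111 expires on the earlier of 1 March 2033 and 12 June 2030.

2030-06-12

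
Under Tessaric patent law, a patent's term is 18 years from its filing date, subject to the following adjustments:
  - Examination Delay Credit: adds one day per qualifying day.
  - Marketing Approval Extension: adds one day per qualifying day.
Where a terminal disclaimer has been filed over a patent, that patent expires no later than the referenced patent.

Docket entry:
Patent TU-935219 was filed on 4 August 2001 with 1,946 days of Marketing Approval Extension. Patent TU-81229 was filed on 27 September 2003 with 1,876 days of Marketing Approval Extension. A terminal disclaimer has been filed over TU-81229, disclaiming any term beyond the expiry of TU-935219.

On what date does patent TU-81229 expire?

Natural term of TU-81229:
  Base: filing + 18 years → 27 September 2021.
  Marketing Approval Extension: +1876 days → 16 November 2026.
Expiry of referenced patent TU-935219:
  Base: filing + 18 years → 4 August 2019.
  Marketing Approval Extension: +1946 days → 1 December 2024.
Terminal disclaimer: TU-81229 expires on the earlier of 16 November 2026 and 1 December 2024.

2024-12-01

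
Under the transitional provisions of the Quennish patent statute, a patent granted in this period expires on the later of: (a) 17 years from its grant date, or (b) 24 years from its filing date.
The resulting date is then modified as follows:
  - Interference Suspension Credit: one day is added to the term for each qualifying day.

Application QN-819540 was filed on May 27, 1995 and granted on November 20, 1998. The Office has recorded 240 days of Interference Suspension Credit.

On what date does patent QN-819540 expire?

January 22, 2020

(a) grant + 17 years → 20 November 2015.
(b) filing + 24 years → 27 May 2019.
Later of the two: 27 May 2019.
Interference Suspension Credit: +240 days → 22 January 2020.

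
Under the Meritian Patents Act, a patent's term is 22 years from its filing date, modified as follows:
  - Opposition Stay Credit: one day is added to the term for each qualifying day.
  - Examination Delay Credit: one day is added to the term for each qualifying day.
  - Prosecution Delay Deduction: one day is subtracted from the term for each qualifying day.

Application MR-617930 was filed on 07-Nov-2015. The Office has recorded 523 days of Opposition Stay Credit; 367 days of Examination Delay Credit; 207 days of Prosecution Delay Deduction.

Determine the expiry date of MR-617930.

September 21, 2039

Base term: filing date + 22 years → 7 November 2037.
Opposition Stay Credit: +523 days → 14 April 2039.
Examination Delay Credit: +367 days → 15 April 2040.
Prosecution Delay Deduction: −207 days → 21 September 2039.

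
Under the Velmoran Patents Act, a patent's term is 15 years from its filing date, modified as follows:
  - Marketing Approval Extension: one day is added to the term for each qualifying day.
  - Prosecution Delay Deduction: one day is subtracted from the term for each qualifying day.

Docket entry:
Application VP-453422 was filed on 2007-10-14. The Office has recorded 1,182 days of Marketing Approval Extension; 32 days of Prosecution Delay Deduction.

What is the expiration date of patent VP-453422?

2025-12-07

Base term: filing date + 15 years → 14 October 2022.
Marketing Approval Extension: +1182 days → 8 January 2026.
Prosecution Delay Deduction: −32 days → 7 December 2025.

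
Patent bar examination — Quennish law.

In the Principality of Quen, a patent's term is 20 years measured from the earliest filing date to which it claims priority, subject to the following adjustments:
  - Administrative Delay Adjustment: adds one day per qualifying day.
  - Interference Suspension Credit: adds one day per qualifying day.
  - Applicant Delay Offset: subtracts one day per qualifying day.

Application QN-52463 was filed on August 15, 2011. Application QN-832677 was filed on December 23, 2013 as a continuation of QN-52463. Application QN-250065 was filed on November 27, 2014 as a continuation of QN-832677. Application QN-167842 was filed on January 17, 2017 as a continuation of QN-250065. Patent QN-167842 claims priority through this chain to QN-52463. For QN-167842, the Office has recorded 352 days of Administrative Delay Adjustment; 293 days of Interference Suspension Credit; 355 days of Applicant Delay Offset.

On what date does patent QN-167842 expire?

Earliest priority filing: 15 August 2011.
Base term: 15 August 2011 + 20 years → 15 August 2031.
Administrative Delay Adjustment: +352 days → 1 August 2032.
Interference Suspension Credit: +293 days → 21 May 2033.
Applicant Delay Offset: −355 days → 31 May 2032.

May 31, 2032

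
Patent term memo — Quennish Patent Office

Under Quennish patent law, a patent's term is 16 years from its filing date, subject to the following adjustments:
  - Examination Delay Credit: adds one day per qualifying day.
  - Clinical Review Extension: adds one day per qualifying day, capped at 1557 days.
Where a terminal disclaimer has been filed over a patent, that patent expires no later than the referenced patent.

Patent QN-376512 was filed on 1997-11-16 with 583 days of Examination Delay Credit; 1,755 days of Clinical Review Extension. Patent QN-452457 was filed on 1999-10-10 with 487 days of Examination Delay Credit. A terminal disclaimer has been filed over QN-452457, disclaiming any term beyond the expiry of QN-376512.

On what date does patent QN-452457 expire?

Natural term of QN-452457:
  Base: filing + 16 years → 10 October 2015.
  Examination Delay Credit: +487 days → 8 February 2017.
Expiry of referenced patent QN-376512:
  Base: filing + 16 years → 16 November 2013.
  Examination Delay Credit: +583 days → 22 June 2015.
  Clinical Review Extension: 1755 days claimed exceeds the 1557-day cap, so +1557 days → 26 September 2019.
Terminal disclaimer: QN-452457 expires on the earlier of 8 February 2017 and 26 September 2019.

February 8, 2017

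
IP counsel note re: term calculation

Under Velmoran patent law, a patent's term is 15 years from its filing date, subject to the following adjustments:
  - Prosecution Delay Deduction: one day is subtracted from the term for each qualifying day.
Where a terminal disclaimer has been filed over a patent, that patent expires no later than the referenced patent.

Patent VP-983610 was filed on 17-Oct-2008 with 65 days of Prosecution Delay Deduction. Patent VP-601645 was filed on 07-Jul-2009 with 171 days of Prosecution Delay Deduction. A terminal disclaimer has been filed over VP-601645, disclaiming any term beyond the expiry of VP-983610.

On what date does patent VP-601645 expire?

2023-08-13

Natural term of VP-601645:
  Base: filing + 15 years → 7 July 2024.
  Prosecution Delay Deduction: −171 days → 18 January 2024.
Expiry of referenced patent VP-983610:
  Base: filing + 15 years → 17 October 2023.
  Prosecution Delay Deduction: −65 days → 13 August 2023.
Terminal disclaimer: VP-601645 expires on the earlier of 18 January 2024 and 13 August 2023.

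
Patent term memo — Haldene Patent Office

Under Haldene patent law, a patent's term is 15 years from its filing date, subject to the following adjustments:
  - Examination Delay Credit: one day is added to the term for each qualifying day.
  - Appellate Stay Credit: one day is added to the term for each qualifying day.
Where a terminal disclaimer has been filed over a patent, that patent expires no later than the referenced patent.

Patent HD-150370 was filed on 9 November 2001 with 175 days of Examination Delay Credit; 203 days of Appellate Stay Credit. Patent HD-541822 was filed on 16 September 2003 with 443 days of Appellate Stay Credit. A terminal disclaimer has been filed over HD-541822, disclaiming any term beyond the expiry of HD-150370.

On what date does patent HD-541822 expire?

November 22, 2017

Natural term of HD-541822:
  Base: filing + 15 years → 16 September 2018.
  Appellate Stay Credit: +443 days → 3 December 2019.
Expiry of referenced patent HD-150370:
  Base: filing + 15 years → 9 November 2016.
  Examination Delay Credit: +175 days → 3 May 2017.
  Appellate Stay Credit: +203 days → 22 November 2017.
Terminal disclaimer: HD-541822 expires on the earlier of 3 December 2019 and 22 November 2017.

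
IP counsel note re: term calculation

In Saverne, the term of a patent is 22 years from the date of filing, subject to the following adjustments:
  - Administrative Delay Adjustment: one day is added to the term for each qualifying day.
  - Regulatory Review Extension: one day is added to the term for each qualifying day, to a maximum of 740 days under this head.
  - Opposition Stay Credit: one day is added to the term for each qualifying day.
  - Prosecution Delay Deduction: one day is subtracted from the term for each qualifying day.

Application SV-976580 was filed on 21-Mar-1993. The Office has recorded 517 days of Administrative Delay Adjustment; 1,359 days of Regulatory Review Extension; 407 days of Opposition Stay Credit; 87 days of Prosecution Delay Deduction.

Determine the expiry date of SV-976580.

2019-07-15

Base term: filing date + 22 years → 21 March 2015.
Administrative Delay Adjustment: +517 days → 19 August 2016.
Regulatory Review Extension: 1359 days claimed exceeds the 740-day cap, so +740 days → 29 August 2018.
Opposition Stay Credit: +407 days → 10 October 2019.
Prosecution Delay Deduction: −87 days → 15 July 2019.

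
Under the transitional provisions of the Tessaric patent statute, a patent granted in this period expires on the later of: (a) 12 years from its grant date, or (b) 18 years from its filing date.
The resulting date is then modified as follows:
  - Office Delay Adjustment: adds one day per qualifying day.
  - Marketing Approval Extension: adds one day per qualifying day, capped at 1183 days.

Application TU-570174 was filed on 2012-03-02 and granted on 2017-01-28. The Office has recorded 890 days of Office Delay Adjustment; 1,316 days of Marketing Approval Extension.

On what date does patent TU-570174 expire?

November 4, 2035

(a) grant + 12 years → 28 January 2029.
(b) filing + 18 years → 2 March 2030.
Later of the two: 2 March 2030.
Office Delay Adjustment: +890 days → 8 August 2032.
Marketing Approval Extension: 1316 days claimed exceeds the 1183-day cap, so +1183 days → 4 November 2035.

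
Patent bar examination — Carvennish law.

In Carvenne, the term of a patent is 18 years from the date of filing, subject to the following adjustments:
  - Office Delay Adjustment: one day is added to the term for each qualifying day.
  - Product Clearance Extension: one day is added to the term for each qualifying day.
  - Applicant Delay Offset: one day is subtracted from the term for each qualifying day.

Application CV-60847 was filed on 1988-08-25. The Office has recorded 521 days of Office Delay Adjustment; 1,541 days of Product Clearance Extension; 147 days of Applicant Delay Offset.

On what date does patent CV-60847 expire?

Base term: filing date + 18 years → 25 August 2006.
Office Delay Adjustment: +521 days → 28 January 2008.
Product Clearance Extension: +1541 days → 17 April 2012.
Applicant Delay Offset: −147 days → 22 November 2011.

2011-11-22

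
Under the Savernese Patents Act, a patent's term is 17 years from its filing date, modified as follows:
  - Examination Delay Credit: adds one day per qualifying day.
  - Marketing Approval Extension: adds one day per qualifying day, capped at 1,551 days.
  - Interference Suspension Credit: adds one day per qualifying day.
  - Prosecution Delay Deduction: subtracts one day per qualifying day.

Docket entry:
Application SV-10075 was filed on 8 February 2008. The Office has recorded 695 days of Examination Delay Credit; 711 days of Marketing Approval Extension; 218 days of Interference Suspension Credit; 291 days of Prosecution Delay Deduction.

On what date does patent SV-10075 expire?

October 3, 2028

Base term: filing date + 17 years → 8 February 2025.
Examination Delay Credit: +695 days → 4 January 2027.
Marketing Approval Extension: 711 days (within the 1551-day cap) → +711 days → 15 December 2028.
Interference Suspension Credit: +218 days → 21 July 2029.
Prosecution Delay Deduction: −291 days → 3 October 2028.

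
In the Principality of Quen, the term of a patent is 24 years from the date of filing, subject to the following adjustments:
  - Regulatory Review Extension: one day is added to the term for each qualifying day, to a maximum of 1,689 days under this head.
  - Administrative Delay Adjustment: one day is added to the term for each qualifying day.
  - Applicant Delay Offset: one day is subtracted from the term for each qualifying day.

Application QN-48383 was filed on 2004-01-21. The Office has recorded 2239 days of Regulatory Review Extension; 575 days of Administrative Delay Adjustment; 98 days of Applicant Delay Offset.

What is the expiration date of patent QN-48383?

Base term: filing date + 24 years → 21 January 2028.
Regulatory Review Extension: 2239 days claimed exceeds the 1689-day cap, so +1689 days → 5 September 2032.
Administrative Delay Adjustment: +575 days → 3 April 2034.
Applicant Delay Offset: −98 days → 26 December 2033.

2033-12-26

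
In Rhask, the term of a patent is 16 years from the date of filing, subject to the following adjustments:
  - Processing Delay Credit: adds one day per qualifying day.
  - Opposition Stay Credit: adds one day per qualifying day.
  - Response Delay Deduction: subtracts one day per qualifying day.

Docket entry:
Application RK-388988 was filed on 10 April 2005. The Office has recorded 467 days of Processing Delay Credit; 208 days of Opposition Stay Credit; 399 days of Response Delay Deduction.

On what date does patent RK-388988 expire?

Base term: filing date + 16 years → 10 April 2021.
Processing Delay Credit: +467 days → 21 July 2022.
Opposition Stay Credit: +208 days → 14 February 2023.
Response Delay Deduction: −399 days → 11 January 2022.

January 11, 2022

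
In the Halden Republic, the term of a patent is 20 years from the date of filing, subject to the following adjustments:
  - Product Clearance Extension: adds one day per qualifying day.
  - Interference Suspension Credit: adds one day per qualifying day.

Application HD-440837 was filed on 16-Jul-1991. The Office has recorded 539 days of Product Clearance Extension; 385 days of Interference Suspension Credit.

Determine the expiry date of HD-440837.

Base term: filing date + 20 years → 16 July 2011.
Product Clearance Extension: +539 days → 5 January 2013.
Interference Suspension Credit: +385 days → 25 January 2014.

January 25, 2014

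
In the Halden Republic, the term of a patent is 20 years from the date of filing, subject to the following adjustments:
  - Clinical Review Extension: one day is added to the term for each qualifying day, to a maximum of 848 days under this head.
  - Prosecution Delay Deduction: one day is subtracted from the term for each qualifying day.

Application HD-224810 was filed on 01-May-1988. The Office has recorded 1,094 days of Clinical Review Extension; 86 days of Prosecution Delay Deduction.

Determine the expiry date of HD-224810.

June 2, 2010

Base term: filing date + 20 years → 1 May 2008.
Clinical Review Extension: 1094 days claimed exceeds the 848-day cap, so +848 days → 27 August 2010.
Prosecution Delay Deduction: −86 days → 2 June 2010.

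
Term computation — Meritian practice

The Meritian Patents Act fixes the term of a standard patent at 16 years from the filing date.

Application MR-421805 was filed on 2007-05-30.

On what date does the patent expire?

Filing date + 16 years → 30 May 2023.

May 30, 2023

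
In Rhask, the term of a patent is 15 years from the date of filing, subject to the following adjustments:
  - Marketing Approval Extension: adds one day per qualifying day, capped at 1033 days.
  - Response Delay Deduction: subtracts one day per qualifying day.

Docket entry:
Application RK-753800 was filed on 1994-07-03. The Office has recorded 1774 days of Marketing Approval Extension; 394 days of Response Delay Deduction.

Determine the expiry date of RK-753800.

April 3, 2011

Base term: filing date + 15 years → 3 July 2009.
Marketing Approval Extension: 1774 days claimed exceeds the 1033-day cap, so +1033 days → 1 May 2012.
Response Delay Deduction: −394 days → 3 April 2011.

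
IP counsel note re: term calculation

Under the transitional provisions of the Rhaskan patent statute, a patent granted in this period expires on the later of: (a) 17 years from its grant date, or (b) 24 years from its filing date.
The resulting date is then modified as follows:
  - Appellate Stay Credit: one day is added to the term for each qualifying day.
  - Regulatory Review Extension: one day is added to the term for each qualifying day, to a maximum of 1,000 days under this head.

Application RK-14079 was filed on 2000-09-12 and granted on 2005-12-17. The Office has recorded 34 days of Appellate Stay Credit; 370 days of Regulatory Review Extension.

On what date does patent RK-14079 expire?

(a) grant + 17 years → 17 December 2022.
(b) filing + 24 years → 12 September 2024.
Later of the two: 12 September 2024.
Appellate Stay Credit: +34 days → 16 October 2024.
Regulatory Review Extension: 370 days (within the 1000-day cap) → +370 days → 21 October 2025.

October 21, 2025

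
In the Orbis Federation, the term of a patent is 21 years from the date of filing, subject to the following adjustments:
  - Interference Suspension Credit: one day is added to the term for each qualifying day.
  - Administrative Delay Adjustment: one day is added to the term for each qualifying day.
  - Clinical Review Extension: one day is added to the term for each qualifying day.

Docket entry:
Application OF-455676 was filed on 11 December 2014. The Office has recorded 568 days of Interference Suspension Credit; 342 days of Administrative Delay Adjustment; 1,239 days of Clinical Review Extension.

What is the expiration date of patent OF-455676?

2041-10-29

Base term: filing date + 21 years → 11 December 2035.
Interference Suspension Credit: +568 days → 1 July 2037.
Administrative Delay Adjustment: +342 days → 8 June 2038.
Clinical Review Extension: +1239 days → 29 October 2041.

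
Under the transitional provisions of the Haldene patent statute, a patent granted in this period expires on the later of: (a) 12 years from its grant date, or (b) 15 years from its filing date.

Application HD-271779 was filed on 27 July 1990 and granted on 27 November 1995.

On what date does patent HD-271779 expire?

(a) grant + 12 years → 27 November 2007.
(b) filing + 15 years → 27 July 2005.
Later of the two: 27 November 2007.

2007-11-27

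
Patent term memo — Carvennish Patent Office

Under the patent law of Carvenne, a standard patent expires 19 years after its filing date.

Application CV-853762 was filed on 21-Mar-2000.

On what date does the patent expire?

March 21, 2019

Filing date + 19 years → 21 March 2019.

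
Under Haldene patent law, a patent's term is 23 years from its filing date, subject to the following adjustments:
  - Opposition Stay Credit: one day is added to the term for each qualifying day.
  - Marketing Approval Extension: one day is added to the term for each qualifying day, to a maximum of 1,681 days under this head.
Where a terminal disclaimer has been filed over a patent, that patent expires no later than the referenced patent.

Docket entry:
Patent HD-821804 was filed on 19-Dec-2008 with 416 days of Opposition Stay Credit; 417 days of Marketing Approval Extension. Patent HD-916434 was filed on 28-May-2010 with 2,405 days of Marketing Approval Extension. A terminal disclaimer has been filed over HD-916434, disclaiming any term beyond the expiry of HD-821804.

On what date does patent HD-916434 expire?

2034-03-31

Natural term of HD-916434:
  Base: filing + 23 years → 28 May 2033.
  Marketing Approval Extension: 2405 days claimed exceeds the 1681-day cap, so +1681 days → 3 January 2038.
Expiry of referenced patent HD-821804:
  Base: filing + 23 years → 19 December 2031.
  Opposition Stay Credit: +416 days → 7 February 2033.
  Marketing Approval Extension: 417 days (within the 1681-day cap) → +417 days → 31 March 2034.
Terminal disclaimer: HD-916434 expires on the earlier of 3 January 2038 and 31 March 2034.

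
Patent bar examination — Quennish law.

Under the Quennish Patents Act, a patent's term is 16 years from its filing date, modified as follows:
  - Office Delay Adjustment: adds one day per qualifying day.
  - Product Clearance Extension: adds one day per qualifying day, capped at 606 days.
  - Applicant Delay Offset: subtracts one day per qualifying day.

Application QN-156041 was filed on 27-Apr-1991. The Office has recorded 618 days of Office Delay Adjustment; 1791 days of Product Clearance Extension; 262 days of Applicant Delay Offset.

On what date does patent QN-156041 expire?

Base term: filing date + 16 years → 27 April 2007.
Office Delay Adjustment: +618 days → 4 January 2009.
Product Clearance Extension: 1791 days claimed exceeds the 606-day cap, so +606 days → 2 September 2010.
Applicant Delay Offset: −262 days → 14 December 2009.

December 14, 2009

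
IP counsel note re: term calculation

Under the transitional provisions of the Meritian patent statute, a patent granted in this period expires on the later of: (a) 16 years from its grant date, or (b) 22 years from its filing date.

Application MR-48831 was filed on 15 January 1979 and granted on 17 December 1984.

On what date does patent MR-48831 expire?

January 15, 2001

(a) grant + 16 years → 17 December 2000.
(b) filing + 22 years → 15 January 2001.
Later of the two: 15 January 2001.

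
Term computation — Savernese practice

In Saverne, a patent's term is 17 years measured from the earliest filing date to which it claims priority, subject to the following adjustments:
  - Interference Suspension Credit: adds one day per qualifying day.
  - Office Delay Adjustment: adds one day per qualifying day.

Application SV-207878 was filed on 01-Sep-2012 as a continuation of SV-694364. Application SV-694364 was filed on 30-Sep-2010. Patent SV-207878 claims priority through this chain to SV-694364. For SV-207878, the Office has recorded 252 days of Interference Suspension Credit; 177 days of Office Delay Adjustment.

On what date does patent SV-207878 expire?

2028-12-02

Earliest priority filing: 30 September 2010.
Base term: 30 September 2010 + 17 years → 30 September 2027.
Interference Suspension Credit: +252 days → 8 June 2028.
Office Delay Adjustment: +177 days → 2 December 2028.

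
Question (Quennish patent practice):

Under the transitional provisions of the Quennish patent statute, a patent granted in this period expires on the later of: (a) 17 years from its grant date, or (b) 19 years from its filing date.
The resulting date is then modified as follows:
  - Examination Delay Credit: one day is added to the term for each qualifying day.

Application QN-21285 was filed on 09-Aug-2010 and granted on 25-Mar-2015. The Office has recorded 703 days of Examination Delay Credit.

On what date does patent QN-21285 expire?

(a) grant + 17 years → 25 March 2032.
(b) filing + 19 years → 9 August 2029.
Later of the two: 25 March 2032.
Examination Delay Credit: +703 days → 26 February 2034.

2034-02-26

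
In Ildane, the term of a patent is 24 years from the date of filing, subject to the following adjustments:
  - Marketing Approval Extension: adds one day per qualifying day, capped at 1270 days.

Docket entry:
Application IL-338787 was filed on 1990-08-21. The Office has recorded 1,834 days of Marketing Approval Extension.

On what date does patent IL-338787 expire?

Base term: filing date + 24 years → 21 August 2014.
Marketing Approval Extension: 1834 days claimed exceeds the 1270-day cap, so +1270 days → 11 February 2018.

February 11, 2018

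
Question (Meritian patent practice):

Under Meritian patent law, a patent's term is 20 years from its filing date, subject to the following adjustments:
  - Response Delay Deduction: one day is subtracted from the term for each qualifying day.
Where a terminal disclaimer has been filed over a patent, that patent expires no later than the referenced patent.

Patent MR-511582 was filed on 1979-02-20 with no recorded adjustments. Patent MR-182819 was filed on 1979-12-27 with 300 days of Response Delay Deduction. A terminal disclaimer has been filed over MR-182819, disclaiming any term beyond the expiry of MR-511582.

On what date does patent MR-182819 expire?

February 20, 1999

Natural term of MR-182819:
  Base: filing + 20 years → 27 December 1999.
  Response Delay Deduction: −300 days → 2 March 1999.
Expiry of referenced patent MR-511582:
  Base: filing + 20 years → 20 February 1999.
Terminal disclaimer: MR-182819 expires on the earlier of 2 March 1999 and 20 February 1999.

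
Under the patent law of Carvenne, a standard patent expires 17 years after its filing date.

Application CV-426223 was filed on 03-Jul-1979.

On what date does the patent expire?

Filing date + 17 years → 3 July 1996.

1996-07-03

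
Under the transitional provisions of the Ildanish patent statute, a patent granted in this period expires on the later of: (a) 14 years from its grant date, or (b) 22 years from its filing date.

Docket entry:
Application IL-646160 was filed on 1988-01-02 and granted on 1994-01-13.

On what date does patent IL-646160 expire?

(a) grant + 14 years → 13 January 2008.
(b) filing + 22 years → 2 January 2010.
Later of the two: 2 January 2010.

2010-01-02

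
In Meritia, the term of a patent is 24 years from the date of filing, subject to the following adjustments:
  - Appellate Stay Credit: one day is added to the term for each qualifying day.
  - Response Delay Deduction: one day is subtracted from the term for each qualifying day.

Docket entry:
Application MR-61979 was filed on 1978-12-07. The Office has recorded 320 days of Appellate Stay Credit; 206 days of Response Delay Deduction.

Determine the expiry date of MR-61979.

March 31, 2003

Base term: filing date + 24 years → 7 December 2002.
Appellate Stay Credit: +320 days → 23 October 2003.
Response Delay Deduction: −206 days → 31 March 2003.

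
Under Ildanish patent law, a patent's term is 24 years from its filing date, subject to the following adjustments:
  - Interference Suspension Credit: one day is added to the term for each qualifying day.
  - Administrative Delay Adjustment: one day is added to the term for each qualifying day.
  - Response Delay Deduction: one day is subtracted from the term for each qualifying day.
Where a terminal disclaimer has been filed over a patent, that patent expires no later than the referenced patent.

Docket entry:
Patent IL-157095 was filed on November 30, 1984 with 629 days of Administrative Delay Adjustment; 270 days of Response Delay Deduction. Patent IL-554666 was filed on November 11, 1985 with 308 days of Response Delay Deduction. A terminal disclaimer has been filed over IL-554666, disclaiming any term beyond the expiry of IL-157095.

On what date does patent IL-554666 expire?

2009-01-07

Natural term of IL-554666:
  Base: filing + 24 years → 11 November 2009.
  Response Delay Deduction: −308 days → 7 January 2009.
Expiry of referenced patent IL-157095:
  Base: filing + 24 years → 30 November 2008.
  Administrative Delay Adjustment: +629 days → 21 August 2010.
  Response Delay Deduction: −270 days → 24 November 2009.
Terminal disclaimer: IL-554666 expires on the earlier of 7 January 2009 and 24 November 2009.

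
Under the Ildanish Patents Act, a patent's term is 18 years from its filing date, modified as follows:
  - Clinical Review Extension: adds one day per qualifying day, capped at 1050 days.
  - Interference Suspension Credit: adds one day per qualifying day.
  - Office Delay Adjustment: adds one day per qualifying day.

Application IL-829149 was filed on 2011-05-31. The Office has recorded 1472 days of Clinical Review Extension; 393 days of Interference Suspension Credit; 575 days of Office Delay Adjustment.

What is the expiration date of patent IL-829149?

December 9, 2034

Base term: filing date + 18 years → 31 May 2029.
Clinical Review Extension: 1472 days claimed exceeds the 1050-day cap, so +1050 days → 15 April 2032.
Interference Suspension Credit: +393 days → 13 May 2033.
Office Delay Adjustment: +575 days → 9 December 2034.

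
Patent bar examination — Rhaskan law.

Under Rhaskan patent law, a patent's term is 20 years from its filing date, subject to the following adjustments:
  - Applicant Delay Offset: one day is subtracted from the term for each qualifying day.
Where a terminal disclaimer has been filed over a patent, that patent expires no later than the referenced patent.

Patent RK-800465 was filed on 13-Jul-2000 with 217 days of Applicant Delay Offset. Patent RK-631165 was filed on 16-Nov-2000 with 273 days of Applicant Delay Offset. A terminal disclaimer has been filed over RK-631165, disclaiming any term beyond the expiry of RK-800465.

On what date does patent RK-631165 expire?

December 9, 2019

Natural term of RK-631165:
  Base: filing + 20 years → 16 November 2020.
  Applicant Delay Offset: −273 days → 17 February 2020.
Expiry of referenced patent RK-800465:
  Base: filing + 20 years → 13 July 2020.
  Applicant Delay Offset: −217 days → 9 December 2019.
Terminal disclaimer: RK-631165 expires on the earlier of 17 February 2020 and 9 December 2019.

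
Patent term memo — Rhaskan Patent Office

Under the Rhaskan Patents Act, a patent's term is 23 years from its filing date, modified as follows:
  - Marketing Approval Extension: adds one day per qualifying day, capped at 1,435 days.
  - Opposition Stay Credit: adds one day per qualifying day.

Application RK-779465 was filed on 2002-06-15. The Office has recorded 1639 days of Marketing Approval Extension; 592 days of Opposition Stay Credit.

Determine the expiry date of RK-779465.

2031-01-02

Base term: filing date + 23 years → 15 June 2025.
Marketing Approval Extension: 1639 days claimed exceeds the 1435-day cap, so +1435 days → 20 May 2029.
Opposition Stay Credit: +592 days → 2 January 2031.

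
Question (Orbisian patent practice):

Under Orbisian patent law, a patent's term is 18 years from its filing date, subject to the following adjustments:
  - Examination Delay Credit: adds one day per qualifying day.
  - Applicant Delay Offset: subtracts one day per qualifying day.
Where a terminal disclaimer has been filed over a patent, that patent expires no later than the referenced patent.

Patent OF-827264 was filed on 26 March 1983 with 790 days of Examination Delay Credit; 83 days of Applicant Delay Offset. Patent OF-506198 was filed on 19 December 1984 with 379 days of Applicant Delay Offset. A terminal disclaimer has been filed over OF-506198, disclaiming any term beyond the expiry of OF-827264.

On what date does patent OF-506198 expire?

Natural term of OF-506198:
  Base: filing + 18 years → 19 December 2002.
  Applicant Delay Offset: −379 days → 5 December 2001.
Expiry of referenced patent OF-827264:
  Base: filing + 18 years → 26 March 2001.
  Examination Delay Credit: +790 days → 25 May 2003.
  Applicant Delay Offset: −83 days → 3 March 2003.
Terminal disclaimer: OF-506198 expires on the earlier of 5 December 2001 and 3 March 2003.

December 5, 2001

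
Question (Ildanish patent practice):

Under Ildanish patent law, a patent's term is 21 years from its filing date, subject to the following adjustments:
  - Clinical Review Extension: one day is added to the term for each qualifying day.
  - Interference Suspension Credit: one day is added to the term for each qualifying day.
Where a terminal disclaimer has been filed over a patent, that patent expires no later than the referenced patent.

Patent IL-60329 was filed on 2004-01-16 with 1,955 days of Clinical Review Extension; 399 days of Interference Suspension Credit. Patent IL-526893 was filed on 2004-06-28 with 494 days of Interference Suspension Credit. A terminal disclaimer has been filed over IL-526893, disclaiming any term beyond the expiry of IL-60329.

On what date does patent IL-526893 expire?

Natural term of IL-526893:
  Base: filing + 21 years → 28 June 2025.
  Interference Suspension Credit: +494 days → 4 November 2026.
Expiry of referenced patent IL-60329:
  Base: filing + 21 years → 16 January 2025.
  Clinical Review Extension: +1955 days → 25 May 2030.
  Interference Suspension Credit: +399 days → 28 June 2031.
Terminal disclaimer: IL-526893 expires on the earlier of 4 November 2026 and 28 June 2031.

November 4, 2026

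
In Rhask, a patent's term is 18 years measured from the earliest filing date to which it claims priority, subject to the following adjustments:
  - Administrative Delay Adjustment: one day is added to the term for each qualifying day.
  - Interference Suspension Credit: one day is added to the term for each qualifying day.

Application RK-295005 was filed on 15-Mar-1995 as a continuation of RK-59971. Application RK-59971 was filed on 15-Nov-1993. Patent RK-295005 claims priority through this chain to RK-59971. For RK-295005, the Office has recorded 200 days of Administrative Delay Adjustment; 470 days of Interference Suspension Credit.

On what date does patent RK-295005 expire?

Earliest priority filing: 15 November 1993.
Base term: 15 November 1993 + 18 years → 15 November 2011.
Administrative Delay Adjustment: +200 days → 2 June 2012.
Interference Suspension Credit: +470 days → 15 September 2013.

September 15, 2013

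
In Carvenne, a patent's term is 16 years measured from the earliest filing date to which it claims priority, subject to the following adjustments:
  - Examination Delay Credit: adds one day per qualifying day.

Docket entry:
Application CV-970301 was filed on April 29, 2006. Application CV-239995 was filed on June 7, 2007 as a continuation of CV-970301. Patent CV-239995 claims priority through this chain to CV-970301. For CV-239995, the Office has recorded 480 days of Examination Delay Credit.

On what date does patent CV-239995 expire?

August 22, 2023

Earliest priority filing: 29 April 2006.
Base term: 29 April 2006 + 16 years → 29 April 2022.
Examination Delay Credit: +480 days → 22 August 2023.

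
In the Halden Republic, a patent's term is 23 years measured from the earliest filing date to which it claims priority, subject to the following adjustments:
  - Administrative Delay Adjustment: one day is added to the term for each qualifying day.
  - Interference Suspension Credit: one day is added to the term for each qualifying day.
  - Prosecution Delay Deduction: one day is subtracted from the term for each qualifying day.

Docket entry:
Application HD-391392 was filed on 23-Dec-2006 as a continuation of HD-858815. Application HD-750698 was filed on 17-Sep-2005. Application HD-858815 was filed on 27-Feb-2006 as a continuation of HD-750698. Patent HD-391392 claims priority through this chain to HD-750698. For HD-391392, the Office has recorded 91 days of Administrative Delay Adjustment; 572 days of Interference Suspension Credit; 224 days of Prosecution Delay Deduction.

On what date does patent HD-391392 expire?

Earliest priority filing: 17 September 2005.
Base term: 17 September 2005 + 23 years → 17 September 2028.
Administrative Delay Adjustment: +91 days → 17 December 2028.
Interference Suspension Credit: +572 days → 12 July 2030.
Prosecution Delay Deduction: −224 days → 30 November 2029.

2029-11-30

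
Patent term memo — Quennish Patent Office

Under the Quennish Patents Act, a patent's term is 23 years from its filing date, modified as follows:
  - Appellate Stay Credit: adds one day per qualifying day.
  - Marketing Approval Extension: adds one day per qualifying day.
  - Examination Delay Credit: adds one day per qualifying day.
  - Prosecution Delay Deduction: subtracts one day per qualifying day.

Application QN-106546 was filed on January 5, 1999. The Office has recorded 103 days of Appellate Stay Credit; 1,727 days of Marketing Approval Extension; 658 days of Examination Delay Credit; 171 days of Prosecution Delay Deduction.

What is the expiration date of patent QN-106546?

May 10, 2028

Base term: filing date + 23 years → 5 January 2022.
Appellate Stay Credit: +103 days → 18 April 2022.
Marketing Approval Extension: +1727 days → 9 January 2027.
Examination Delay Credit: +658 days → 28 October 2028.
Prosecution Delay Deduction: −171 days → 10 May 2028.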